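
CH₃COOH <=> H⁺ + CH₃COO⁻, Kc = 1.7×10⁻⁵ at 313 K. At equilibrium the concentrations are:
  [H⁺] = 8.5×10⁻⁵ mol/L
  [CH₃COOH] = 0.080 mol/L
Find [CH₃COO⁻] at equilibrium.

[CH₃COO⁻] = 0.016 mol/L

At equilibrium, Kc = [H⁺]·[CH₃COO⁻] / [CH₃COOH] = 1.7×10⁻⁵.
(8.5×10⁻⁵)·([CH₃COO⁻]) / (0.080) = 1.7×10⁻⁵
[CH₃COO⁻] = 0.0160 = 0.016 mol/L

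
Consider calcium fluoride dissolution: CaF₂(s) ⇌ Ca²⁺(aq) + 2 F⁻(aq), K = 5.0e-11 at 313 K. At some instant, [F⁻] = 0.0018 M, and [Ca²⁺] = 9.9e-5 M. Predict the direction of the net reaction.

to the left

(CaF₂ is a pure solid — omitted from Q.)
Q = [Ca²⁺]·[F⁻]² = (9.9e-5)·(0.0018)² = 3.2e-10
Q = 3.2e-10 > K = 5.0e-11, so the reverse reaction proceeds.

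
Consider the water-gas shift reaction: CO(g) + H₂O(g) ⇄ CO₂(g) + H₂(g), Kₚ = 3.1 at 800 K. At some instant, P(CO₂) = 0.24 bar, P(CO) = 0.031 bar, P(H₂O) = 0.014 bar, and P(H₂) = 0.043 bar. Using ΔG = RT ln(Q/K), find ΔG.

Qₚ = P(CO₂)·P(H₂) / (P(CO)·P(H₂O)) = (0.24)·(0.043) / ((0.031)·(0.014)) = 23.8
ΔG = RT ln(Qₚ/Kₚ) = (8.314 J mol⁻¹ K⁻¹)(800 K) × ln(23.8/3.1)
   = (6.651 kJ/mol)(2.038) = 13.6 kJ/mol
ΔG > 0, so the forward reaction is non-spontaneous (proceeds in reverse).

ΔG = 13.6 kJ/mol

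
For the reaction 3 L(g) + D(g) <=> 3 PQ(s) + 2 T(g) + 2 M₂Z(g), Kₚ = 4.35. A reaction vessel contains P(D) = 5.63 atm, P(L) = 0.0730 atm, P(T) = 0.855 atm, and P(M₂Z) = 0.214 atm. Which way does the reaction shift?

(PQ is a pure solid — omitted from Qₚ.)
Qₚ = P(T)²·P(M₂Z)² / (P(L)³·P(D)) = (0.855)²·(0.214)² / ((0.0730)³·(5.63)) = 15.3
Qₚ = 15.3 > Kₚ = 4.35, so the reverse reaction proceeds.

toward reactants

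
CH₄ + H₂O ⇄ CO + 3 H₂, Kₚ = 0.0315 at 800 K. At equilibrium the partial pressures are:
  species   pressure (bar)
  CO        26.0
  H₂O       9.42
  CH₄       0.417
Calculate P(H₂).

At equilibrium, Kₚ = P(CO)·P(H₂)³ / (P(CH₄)·P(H₂O)) = 0.0315.
(26.0)·(P(H₂))³ / ((0.417)·(9.42)) = 0.0315
P(H₂)³ = 0.00476 ⇒ P(H₂) = 0.168 bar

P(H₂) = 0.168 bar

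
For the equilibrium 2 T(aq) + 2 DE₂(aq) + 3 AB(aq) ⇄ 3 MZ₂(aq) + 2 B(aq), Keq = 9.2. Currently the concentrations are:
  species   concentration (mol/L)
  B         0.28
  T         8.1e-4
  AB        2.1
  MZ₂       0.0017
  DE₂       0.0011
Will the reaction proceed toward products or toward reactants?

Q = [MZ₂]³·[B]² / ([T]²·[DE₂]²·[AB]³) = (0.0017)³·(0.28)² / ((8.1e-4)²·(0.0011)²·(2.1)³) = 52
Q = 52 > Keq = 9.2, so the reverse reaction proceeds.

to the left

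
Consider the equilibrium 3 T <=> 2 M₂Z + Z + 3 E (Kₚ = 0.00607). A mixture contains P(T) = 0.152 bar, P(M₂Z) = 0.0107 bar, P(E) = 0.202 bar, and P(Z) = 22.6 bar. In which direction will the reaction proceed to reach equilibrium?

neither direction; the system is at equilibrium

Qₚ = P(M₂Z)²·P(Z)·P(E)³ / P(T)³ = (0.0107)²·(22.6)·(0.202)³ / (0.152)³ = 0.00607
Qₚ = 0.00607 = Kₚ, so the system is already at equilibrium.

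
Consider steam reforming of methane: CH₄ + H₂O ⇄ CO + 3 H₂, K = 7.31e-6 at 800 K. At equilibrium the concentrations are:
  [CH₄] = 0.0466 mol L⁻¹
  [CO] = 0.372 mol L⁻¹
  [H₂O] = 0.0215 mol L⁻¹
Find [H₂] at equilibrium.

At equilibrium, K = [CO]·[H₂]³ / ([CH₄]·[H₂O]) = 7.31e-6.
(0.372)·([H₂])³ / ((0.0466)·(0.0215)) = 7.31e-6
[H₂]³ = 1.97e-8 ⇒ [H₂] = 0.00270 mol L⁻¹

[H₂] = 0.00270 mol L⁻¹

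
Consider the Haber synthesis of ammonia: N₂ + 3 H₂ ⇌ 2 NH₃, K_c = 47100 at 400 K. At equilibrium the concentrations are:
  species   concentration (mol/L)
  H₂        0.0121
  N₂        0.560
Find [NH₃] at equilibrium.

At equilibrium, K_c = [NH₃]² / ([N₂]·[H₂]³) = 47100.
([NH₃])² / ((0.560)·(0.0121)³) = 47100
[NH₃]² = 0.0467 ⇒ [NH₃] = 0.216 mol/L

[NH₃] = 0.216 mol/L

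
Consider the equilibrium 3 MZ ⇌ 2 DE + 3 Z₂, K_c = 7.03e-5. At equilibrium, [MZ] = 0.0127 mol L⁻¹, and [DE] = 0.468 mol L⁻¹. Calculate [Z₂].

[Z₂] = 8.70e-4 mol L⁻¹

At equilibrium, K_c = [DE]²·[Z₂]³ / [MZ]³ = 7.03e-5.
(0.468)²·([Z₂])³ / (0.0127)³ = 7.03e-5
[Z₂]³ = 6.57e-10 ⇒ [Z₂] = 8.70e-4 mol L⁻¹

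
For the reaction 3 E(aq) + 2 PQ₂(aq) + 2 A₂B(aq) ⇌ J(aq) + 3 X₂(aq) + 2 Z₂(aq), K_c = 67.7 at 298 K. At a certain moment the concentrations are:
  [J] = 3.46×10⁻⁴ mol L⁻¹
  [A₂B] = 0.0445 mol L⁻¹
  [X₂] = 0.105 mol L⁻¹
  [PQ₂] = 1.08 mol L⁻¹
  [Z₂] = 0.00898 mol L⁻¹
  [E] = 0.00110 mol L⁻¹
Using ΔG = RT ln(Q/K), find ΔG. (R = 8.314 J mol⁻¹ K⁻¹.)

Q_c = [J]·[X₂]³·[Z₂]² / ([E]³·[PQ₂]²·[A₂B]²) = (3.46×10⁻⁴)·(0.105)³·(0.00898)² / ((0.00110)³·(1.08)²·(0.0445)²) = 10.5
ΔG = RT ln(Q_c/K_c) = (8.314 J mol⁻¹ K⁻¹)(298 K) × ln(10.5/67.7)
   = (2.478 kJ/mol)(-1.864) = -4.62 kJ/mol
ΔG < 0, so the forward reaction is spontaneous (proceeds forward).

ΔG = -4.62 kJ/mol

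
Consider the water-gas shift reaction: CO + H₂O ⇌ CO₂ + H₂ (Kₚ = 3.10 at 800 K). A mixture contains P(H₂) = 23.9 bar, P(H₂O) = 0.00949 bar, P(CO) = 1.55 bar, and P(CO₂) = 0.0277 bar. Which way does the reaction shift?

Qₚ = P(CO₂)·P(H₂) / (P(CO)·P(H₂O)) = (0.0277)·(23.9) / ((1.55)·(0.00949)) = 45.0
Qₚ = 45.0 > Kₚ = 3.10, so the reverse reaction proceeds.

to the left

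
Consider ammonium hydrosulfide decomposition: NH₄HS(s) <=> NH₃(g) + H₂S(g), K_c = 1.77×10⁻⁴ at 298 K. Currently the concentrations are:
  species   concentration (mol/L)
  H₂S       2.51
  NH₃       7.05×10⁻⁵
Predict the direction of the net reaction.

(NH₄HS is a pure solid — omitted from Q_c.)
Q_c = [NH₃]·[H₂S] = (7.05×10⁻⁵)·(2.51) = 1.77×10⁻⁴
Q_c = 1.77×10⁻⁴ = K_c, so the system is already at equilibrium.

neither direction; the system is at equilibrium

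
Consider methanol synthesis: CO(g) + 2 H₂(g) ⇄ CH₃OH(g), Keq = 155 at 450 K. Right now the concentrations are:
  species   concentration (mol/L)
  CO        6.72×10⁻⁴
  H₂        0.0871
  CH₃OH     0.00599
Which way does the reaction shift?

reverse (toward reactants)

Q = [CH₃OH] / ([CO]·[H₂]²) = (0.00599) / ((6.72×10⁻⁴)·(0.0871)²) = 1170
Q = 1170 > Keq = 155, so the reverse reaction proceeds.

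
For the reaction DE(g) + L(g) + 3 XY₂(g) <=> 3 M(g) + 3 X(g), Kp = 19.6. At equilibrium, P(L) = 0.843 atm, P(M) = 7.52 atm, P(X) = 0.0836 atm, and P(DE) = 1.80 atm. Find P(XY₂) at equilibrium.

At equilibrium, Kp = P(M)³·P(X)³ / (P(DE)·P(L)·P(XY₂)³) = 19.6.
(7.52)³·(0.0836)³ / ((1.80)·(0.843)·(P(XY₂))³) = 19.6
P(XY₂)³ = 0.00835 ⇒ P(XY₂) = 0.203 atm

P(XY₂) = 0.203 atm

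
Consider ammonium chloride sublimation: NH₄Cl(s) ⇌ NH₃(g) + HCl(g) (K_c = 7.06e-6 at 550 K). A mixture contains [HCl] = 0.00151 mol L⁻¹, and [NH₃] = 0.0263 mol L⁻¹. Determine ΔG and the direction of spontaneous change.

(NH₄Cl is a pure solid — omitted from Q_c.)
Q_c = [NH₃]·[HCl] = (0.0263)·(0.00151) = 3.97e-5
ΔG = RT ln(Q_c/K_c) = (8.314 J mol⁻¹ K⁻¹)(550 K) × ln(3.97e-5/7.06e-6)
   = (4.573 kJ/mol)(1.727) = 7.90 kJ/mol
ΔG > 0, so the forward reaction is non-spontaneous (proceeds in reverse).

ΔG = 7.90 kJ/mol; the forward reaction is non-spontaneous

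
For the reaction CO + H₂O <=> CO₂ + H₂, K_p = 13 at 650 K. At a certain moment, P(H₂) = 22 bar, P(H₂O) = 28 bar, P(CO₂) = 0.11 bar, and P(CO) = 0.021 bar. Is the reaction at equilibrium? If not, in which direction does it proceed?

Q_p = P(CO₂)·P(H₂) / (P(CO)·P(H₂O)) = (0.11)·(22) / ((0.021)·(28)) = 4.1
Q_p = 4.1 < K_p = 13, so the forward reaction proceeds.

toward products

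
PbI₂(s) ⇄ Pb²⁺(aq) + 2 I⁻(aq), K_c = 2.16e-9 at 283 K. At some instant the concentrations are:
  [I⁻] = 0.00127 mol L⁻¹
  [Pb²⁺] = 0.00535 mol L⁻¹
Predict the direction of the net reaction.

in the reverse direction

(PbI₂ is a pure solid — omitted from Q_c.)
Q_c = [Pb²⁺]·[I⁻]² = (0.00535)·(0.00127)² = 8.63e-9
Q_c = 8.63e-9 > K_c = 2.16e-9, so the reverse reaction proceeds.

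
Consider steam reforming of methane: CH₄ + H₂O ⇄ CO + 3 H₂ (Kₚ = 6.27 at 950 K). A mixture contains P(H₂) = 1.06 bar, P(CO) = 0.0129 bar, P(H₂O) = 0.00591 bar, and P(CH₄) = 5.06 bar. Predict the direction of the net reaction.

toward products

Qₚ = P(CO)·P(H₂)³ / (P(CH₄)·P(H₂O)) = (0.0129)·(1.06)³ / ((5.06)·(0.00591)) = 0.514
Qₚ = 0.514 < Kₚ = 6.27, so the forward reaction proceeds.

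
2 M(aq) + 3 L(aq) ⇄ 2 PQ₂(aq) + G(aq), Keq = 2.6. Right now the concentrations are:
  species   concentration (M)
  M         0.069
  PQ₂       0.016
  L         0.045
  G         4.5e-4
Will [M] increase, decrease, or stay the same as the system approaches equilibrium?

decrease

Q = [PQ₂]²·[G] / ([M]²·[L]³) = (0.016)²·(4.5e-4) / ((0.069)²·(0.045)³) = 0.27
Q = 0.27 < Keq = 2.6: net forward reaction.
M is a reactant, so it decreases.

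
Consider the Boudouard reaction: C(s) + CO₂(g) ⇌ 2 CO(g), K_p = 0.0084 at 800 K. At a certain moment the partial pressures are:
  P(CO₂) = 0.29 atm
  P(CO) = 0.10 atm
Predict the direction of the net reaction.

(C is a pure solid — omitted from Q_p.)
Q_p = P(CO)² / P(CO₂) = (0.10)² / (0.29) = 0.034
Q_p = 0.034 > K_p = 0.0084, so the reverse reaction proceeds.

reverse (toward reactants)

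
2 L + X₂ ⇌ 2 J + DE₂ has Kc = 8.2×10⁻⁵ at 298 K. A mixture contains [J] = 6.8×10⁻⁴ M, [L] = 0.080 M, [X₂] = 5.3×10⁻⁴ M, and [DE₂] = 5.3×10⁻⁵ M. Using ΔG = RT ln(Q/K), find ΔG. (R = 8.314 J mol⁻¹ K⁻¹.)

ΔG = -6.02 kJ/mol

Qc = [J]²·[DE₂] / ([L]²·[X₂]) = (6.8×10⁻⁴)²·(5.3×10⁻⁵) / ((0.080)²·(5.3×10⁻⁴)) = 7.23×10⁻⁶
ΔG = RT ln(Qc/Kc) = (8.314 J mol⁻¹ K⁻¹)(298 K) × ln(7.23×10⁻⁶/8.2×10⁻⁵)
   = (2.478 kJ/mol)(-2.428) = -6.02 kJ/mol
ΔG < 0, so the forward reaction is spontaneous (proceeds forward).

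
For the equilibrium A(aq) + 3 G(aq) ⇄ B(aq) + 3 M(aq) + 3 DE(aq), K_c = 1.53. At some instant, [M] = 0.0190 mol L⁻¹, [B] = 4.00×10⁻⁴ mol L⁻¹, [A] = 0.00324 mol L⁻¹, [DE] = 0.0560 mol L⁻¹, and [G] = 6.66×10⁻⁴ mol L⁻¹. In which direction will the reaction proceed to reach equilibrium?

to the right

Q_c = [B]·[M]³·[DE]³ / ([A]·[G]³) = (4.00×10⁻⁴)·(0.0190)³·(0.0560)³ / ((0.00324)·(6.66×10⁻⁴)³) = 0.503
Q_c = 0.503 < K_c = 1.53, so the forward reaction proceeds.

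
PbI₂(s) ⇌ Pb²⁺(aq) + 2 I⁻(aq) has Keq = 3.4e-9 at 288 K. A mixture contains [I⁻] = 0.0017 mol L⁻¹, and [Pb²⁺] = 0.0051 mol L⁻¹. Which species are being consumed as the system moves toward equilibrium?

(PbI₂ is a pure solid — omitted from Q.)
Q = [Pb²⁺]·[I⁻]² = (0.0051)·(0.0017)² = 1.5e-8
Q = 1.5e-8 > Keq = 3.4e-9: net reverse reaction.

Pb²⁺, I⁻ (products)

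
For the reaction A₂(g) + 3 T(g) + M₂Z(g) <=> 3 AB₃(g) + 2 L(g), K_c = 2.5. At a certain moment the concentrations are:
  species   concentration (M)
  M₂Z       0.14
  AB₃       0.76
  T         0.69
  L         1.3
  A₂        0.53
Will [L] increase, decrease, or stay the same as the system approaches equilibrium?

decrease

Q_c = [AB₃]³·[L]² / ([A₂]·[T]³·[M₂Z]) = (0.76)³·(1.3)² / ((0.53)·(0.69)³·(0.14)) = 30
Q_c = 30 > K_c = 2.5: net reverse reaction.
L is a product, so it decreases.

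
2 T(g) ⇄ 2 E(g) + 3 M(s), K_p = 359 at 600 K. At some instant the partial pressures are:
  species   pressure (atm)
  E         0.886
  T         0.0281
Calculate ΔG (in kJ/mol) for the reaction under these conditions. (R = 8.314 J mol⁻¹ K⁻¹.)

ΔG = 5.08 kJ/mol

(M is a pure solid — omitted from Q_p.)
Q_p = P(E)² / P(T)² = (0.886)² / (0.0281)² = 994
ΔG = RT ln(Q_p/K_p) = (8.314 J mol⁻¹ K⁻¹)(600 K) × ln(994/359)
   = (4.988 kJ/mol)(1.018) = 5.08 kJ/mol
ΔG > 0, so the forward reaction is non-spontaneous (proceeds in reverse).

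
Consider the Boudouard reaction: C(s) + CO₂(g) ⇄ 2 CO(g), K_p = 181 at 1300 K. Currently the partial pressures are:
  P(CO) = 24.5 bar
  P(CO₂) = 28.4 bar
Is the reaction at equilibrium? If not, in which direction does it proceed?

(C is a pure solid — omitted from Q_p.)
Q_p = P(CO)² / P(CO₂) = (24.5)² / (28.4) = 21.1
Q_p = 21.1 < K_p = 181, so the forward reaction proceeds.

forward (toward products)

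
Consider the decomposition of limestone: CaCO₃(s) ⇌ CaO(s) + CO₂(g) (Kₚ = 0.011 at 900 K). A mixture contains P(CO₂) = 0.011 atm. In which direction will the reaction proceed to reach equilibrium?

(CaCO₃, CaO are pure solids — omitted from Qₚ.)
Qₚ = P(CO₂) = 0.011
Qₚ = 0.011 = Kₚ, so the system is already at equilibrium.

at equilibrium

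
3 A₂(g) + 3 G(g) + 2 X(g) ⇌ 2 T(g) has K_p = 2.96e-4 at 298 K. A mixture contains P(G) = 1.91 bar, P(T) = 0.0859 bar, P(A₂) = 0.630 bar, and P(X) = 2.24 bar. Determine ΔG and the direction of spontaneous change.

ΔG = 2.60 kJ/mol; the forward reaction is non-spontaneous

Q_p = P(T)² / (P(A₂)³·P(G)³·P(X)²) = (0.0859)² / ((0.630)³·(1.91)³·(2.24)²) = 8.44e-4
ΔG = RT ln(Q_p/K_p) = (8.314 J mol⁻¹ K⁻¹)(298 K) × ln(8.44e-4/2.96e-4)
   = (2.478 kJ/mol)(1.048) = 2.60 kJ/mol
ΔG > 0, so the forward reaction is non-spontaneous (proceeds in reverse).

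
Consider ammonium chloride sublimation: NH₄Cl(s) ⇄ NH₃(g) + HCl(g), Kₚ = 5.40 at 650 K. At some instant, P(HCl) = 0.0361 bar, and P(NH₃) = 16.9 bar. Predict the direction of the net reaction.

toward products

(NH₄Cl is a pure solid — omitted from Qₚ.)
Qₚ = P(NH₃)·P(HCl) = (16.9)·(0.0361) = 0.610
Qₚ = 0.610 < Kₚ = 5.40, so the forward reaction proceeds.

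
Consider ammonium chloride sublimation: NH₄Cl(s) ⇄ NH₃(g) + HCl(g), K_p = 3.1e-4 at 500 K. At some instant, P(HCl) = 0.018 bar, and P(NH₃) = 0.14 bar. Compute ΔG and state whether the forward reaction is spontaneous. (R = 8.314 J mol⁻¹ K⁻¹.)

ΔG = 8.71 kJ/mol; the forward reaction is non-spontaneous

(NH₄Cl is a pure solid — omitted from Q_p.)
Q_p = P(NH₃)·P(HCl) = (0.14)·(0.018) = 0.00252
ΔG = RT ln(Q_p/K_p) = (8.314 J mol⁻¹ K⁻¹)(500 K) × ln(0.00252/3.1e-4)
   = (4.157 kJ/mol)(2.095) = 8.71 kJ/mol
ΔG > 0, so the forward reaction is non-spontaneous (proceeds in reverse).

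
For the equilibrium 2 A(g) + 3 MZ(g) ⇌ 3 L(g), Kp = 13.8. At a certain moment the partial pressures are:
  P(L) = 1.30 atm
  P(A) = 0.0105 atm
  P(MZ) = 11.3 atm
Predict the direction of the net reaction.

neither direction; the system is at equilibrium

Qp = P(L)³ / (P(A)²·P(MZ)³) = (1.30)³ / ((0.0105)²·(11.3)³) = 13.8
Qp = 13.8 = Kp, so the system is already at equilibrium.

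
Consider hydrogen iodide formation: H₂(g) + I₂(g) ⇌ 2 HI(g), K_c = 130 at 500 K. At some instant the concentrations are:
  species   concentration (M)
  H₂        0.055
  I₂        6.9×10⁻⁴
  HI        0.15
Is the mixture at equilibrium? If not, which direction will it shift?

no; Q > K, reaction proceeds in reverse

Q_c = [HI]² / ([H₂]·[I₂]) = (0.15)² / ((0.055)·(6.9×10⁻⁴)) = 590
Q_c = 590 > K_c = 130: net reverse reaction.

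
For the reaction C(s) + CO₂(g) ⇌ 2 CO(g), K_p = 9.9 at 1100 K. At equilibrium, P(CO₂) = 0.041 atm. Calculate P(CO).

P(CO) = 0.64 atm

(C is a pure solid — omitted from K_p.)
At equilibrium, K_p = P(CO)² / P(CO₂) = 9.9.
(P(CO))² / (0.041) = 9.9
P(CO)² = 0.406 ⇒ P(CO) = 0.64 atm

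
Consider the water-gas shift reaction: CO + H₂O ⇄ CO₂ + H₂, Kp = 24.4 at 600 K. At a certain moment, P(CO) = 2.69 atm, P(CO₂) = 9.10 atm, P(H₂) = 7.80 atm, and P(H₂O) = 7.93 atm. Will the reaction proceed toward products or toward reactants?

Qp = P(CO₂)·P(H₂) / (P(CO)·P(H₂O)) = (9.10)·(7.80) / ((2.69)·(7.93)) = 3.33
Qp = 3.33 < Kp = 24.4, so the forward reaction proceeds.

to the right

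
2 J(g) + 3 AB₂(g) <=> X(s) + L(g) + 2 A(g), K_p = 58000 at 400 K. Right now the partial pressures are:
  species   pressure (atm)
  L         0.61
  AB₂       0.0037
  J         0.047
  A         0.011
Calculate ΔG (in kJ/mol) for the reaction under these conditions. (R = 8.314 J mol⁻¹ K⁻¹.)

(X is a pure solid — omitted from Q_p.)
Q_p = P(L)·P(A)² / (P(J)²·P(AB₂)³) = (0.61)·(0.011)² / ((0.047)²·(0.0037)³) = 6.60e5
ΔG = RT ln(Q_p/K_p) = (8.314 J mol⁻¹ K⁻¹)(400 K) × ln(6.60e5/58000)
   = (3.326 kJ/mol)(2.432) = 8.09 kJ/mol
ΔG > 0, so the forward reaction is non-spontaneous (proceeds in reverse).

ΔG = 8.09 kJ/mol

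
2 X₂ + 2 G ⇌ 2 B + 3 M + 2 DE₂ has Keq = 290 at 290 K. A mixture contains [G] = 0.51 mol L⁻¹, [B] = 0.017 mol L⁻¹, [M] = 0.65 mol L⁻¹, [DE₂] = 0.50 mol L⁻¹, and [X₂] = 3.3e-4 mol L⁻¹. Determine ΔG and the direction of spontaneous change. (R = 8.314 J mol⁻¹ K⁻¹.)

Q = [B]²·[M]³·[DE₂]² / ([X₂]²·[G]²) = (0.017)²·(0.65)³·(0.50)² / ((3.3e-4)²·(0.51)²) = 701
ΔG = RT ln(Q/Keq) = (8.314 J mol⁻¹ K⁻¹)(290 K) × ln(701/290)
   = (2.411 kJ/mol)(0.8826) = 2.13 kJ/mol
ΔG > 0, so the forward reaction is non-spontaneous (proceeds in reverse).

ΔG = 2.13 kJ/mol; the forward reaction is non-spontaneous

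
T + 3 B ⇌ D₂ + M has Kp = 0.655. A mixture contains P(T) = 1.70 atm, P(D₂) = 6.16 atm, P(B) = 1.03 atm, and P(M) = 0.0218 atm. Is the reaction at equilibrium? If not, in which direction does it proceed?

Qp = P(D₂)·P(M) / (P(T)·P(B)³) = (6.16)·(0.0218) / ((1.70)·(1.03)³) = 0.0723
Qp = 0.0723 < Kp = 0.655, so the forward reaction proceeds.

toward products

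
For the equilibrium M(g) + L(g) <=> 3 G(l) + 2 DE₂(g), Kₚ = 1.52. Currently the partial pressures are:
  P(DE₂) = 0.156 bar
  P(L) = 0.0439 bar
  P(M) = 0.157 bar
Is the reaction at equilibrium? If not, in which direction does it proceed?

toward reactants

(G is a pure liquid — omitted from Qₚ.)
Qₚ = P(DE₂)² / (P(M)·P(L)) = (0.156)² / ((0.157)·(0.0439)) = 3.53
Qₚ = 3.53 > Kₚ = 1.52, so the reverse reaction proceeds.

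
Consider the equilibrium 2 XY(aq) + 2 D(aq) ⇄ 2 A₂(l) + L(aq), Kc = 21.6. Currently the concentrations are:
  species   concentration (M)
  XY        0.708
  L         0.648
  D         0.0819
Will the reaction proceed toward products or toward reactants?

in the reverse direction

(A₂ is a pure liquid — omitted from Qc.)
Qc = [L] / ([XY]²·[D]²) = (0.648) / ((0.708)²·(0.0819)²) = 193
Qc = 193 > Kc = 21.6, so the reverse reaction proceeds.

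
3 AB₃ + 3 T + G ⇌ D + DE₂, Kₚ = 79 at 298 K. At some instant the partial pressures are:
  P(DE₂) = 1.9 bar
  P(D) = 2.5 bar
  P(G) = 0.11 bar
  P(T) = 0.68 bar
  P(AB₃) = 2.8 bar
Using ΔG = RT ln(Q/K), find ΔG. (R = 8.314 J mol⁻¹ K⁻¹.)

ΔG = -6.28 kJ/mol

Qₚ = P(D)·P(DE₂) / (P(AB₃)³·P(T)³·P(G)) = (2.5)·(1.9) / ((2.8)³·(0.68)³·(0.11)) = 6.26
ΔG = RT ln(Qₚ/Kₚ) = (8.314 J mol⁻¹ K⁻¹)(298 K) × ln(6.26/79)
   = (2.478 kJ/mol)(-2.535) = -6.28 kJ/mol
ΔG < 0, so the forward reaction is spontaneous (proceeds forward).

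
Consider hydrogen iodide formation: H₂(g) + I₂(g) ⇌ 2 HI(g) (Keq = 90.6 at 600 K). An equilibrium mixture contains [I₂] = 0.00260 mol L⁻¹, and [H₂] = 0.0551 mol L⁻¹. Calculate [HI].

At equilibrium, Keq = [HI]² / ([H₂]·[I₂]) = 90.6.
([HI])² / ((0.0551)·(0.00260)) = 90.6
[HI]² = 0.0130 ⇒ [HI] = 0.114 mol L⁻¹

[HI] = 0.114 mol L⁻¹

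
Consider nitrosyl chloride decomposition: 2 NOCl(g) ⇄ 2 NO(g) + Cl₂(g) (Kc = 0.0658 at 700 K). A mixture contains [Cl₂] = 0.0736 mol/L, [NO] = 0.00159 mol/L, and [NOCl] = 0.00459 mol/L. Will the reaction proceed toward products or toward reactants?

Qc = [NO]²·[Cl₂] / [NOCl]² = (0.00159)²·(0.0736) / (0.00459)² = 0.00883
Qc = 0.00883 < Kc = 0.0658, so the forward reaction proceeds.

toward products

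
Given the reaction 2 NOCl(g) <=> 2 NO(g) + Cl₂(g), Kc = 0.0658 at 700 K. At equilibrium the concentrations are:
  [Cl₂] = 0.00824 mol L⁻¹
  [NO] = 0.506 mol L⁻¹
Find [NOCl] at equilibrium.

[NOCl] = 0.179 mol L⁻¹

At equilibrium, Kc = [NO]²·[Cl₂] / [NOCl]² = 0.0658.
(0.506)²·(0.00824) / ([NOCl])² = 0.0658
[NOCl]² = 0.0321 ⇒ [NOCl] = 0.179 mol L⁻¹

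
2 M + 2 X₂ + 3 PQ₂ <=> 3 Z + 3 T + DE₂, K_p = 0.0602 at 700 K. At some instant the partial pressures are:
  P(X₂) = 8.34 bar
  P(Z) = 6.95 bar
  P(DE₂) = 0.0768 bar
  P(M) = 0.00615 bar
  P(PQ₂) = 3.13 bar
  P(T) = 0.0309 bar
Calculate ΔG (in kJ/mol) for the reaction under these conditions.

ΔG = -10.8 kJ/mol

Q_p = P(Z)³·P(T)³·P(DE₂) / (P(M)²·P(X₂)²·P(PQ₂)³) = (6.95)³·(0.0309)³·(0.0768) / ((0.00615)²·(8.34)²·(3.13)³) = 0.00943
ΔG = RT ln(Q_p/K_p) = (8.314 J mol⁻¹ K⁻¹)(700 K) × ln(0.00943/0.0602)
   = (5.820 kJ/mol)(-1.854) = -10.8 kJ/mol
ΔG < 0, so the forward reaction is spontaneous (proceeds forward).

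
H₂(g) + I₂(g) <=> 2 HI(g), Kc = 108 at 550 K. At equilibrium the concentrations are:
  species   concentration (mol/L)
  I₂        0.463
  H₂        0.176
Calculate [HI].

[HI] = 2.97 mol/L

At equilibrium, Kc = [HI]² / ([H₂]·[I₂]) = 108.
([HI])² / ((0.176)·(0.463)) = 108
[HI]² = 8.80 ⇒ [HI] = 2.97 mol/L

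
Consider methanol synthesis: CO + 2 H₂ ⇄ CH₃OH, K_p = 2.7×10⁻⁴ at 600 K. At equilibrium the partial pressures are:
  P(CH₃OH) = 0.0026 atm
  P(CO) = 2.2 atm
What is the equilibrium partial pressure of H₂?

P(H₂) = 2.1 atm

At equilibrium, K_p = P(CH₃OH) / (P(CO)·P(H₂)²) = 2.7×10⁻⁴.
(0.0026) / ((2.2)·(P(H₂))²) = 2.7×10⁻⁴
P(H₂)² = 4.38 ⇒ P(H₂) = 2.1 atm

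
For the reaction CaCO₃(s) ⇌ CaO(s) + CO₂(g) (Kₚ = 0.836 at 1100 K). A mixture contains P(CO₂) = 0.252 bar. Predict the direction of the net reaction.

(CaCO₃, CaO are pure solids — omitted from Qₚ.)
Qₚ = P(CO₂) = 0.252
Qₚ = 0.252 < Kₚ = 0.836, so the forward reaction proceeds.

forward (toward products)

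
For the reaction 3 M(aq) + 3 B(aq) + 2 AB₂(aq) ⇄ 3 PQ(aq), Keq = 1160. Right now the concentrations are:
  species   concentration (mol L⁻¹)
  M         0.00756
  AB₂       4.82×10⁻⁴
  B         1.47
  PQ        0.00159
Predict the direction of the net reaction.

Q = [PQ]³ / ([M]³·[B]³·[AB₂]²) = (0.00159)³ / ((0.00756)³·(1.47)³·(4.82×10⁻⁴)²) = 12600
Q = 12600 > Keq = 1160, so the reverse reaction proceeds.

to the left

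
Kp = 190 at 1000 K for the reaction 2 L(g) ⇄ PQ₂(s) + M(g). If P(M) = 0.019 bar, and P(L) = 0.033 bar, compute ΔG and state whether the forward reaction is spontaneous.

(PQ₂ is a pure solid — omitted from Qp.)
Qp = P(M) / P(L)² = (0.019) / (0.033)² = 17.4
ΔG = RT ln(Qp/Kp) = (8.314 J mol⁻¹ K⁻¹)(1000 K) × ln(17.4/190)
   = (8.314 kJ/mol)(-2.391) = -19.9 kJ/mol
ΔG < 0, so the forward reaction is spontaneous (proceeds forward).

ΔG = -19.9 kJ/mol; the forward reaction is spontaneous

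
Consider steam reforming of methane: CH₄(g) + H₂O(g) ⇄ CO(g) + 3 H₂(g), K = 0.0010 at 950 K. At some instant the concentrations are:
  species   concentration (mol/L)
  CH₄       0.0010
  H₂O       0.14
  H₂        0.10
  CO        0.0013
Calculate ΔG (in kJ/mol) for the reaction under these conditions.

ΔG = 17.6 kJ/mol

Q = [CO]·[H₂]³ / ([CH₄]·[H₂O]) = (0.0013)·(0.10)³ / ((0.0010)·(0.14)) = 0.00929
ΔG = RT ln(Q/K) = (8.314 J mol⁻¹ K⁻¹)(950 K) × ln(0.00929/0.0010)
   = (7.898 kJ/mol)(2.229) = 17.6 kJ/mol
ΔG > 0, so the forward reaction is non-spontaneous (proceeds in reverse).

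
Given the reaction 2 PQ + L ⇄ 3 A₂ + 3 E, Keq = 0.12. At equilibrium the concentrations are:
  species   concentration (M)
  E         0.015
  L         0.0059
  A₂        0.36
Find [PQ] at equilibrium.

At equilibrium, Keq = [A₂]³·[E]³ / ([PQ]²·[L]) = 0.12.
(0.36)³·(0.015)³ / (([PQ])²·(0.0059)) = 0.12
[PQ]² = 2.22e-4 ⇒ [PQ] = 0.015 M

[PQ] = 0.015 M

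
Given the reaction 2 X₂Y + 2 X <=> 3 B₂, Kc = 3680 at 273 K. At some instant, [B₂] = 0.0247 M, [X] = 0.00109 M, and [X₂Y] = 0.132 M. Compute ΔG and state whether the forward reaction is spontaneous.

Qc = [B₂]³ / ([X₂Y]²·[X]²) = (0.0247)³ / ((0.132)²·(0.00109)²) = 728
ΔG = RT ln(Qc/Kc) = (8.314 J mol⁻¹ K⁻¹)(273 K) × ln(728/3680)
   = (2.270 kJ/mol)(-1.620) = -3.68 kJ/mol
ΔG < 0, so the forward reaction is spontaneous (proceeds forward).

ΔG = -3.68 kJ/mol; the forward reaction is spontaneous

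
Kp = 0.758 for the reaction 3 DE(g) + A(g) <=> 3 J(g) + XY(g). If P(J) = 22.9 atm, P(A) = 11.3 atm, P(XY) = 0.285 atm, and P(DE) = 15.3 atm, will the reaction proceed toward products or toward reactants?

Qp = P(J)³·P(XY) / (P(DE)³·P(A)) = (22.9)³·(0.285) / ((15.3)³·(11.3)) = 0.0846
Qp = 0.0846 < Kp = 0.758, so the forward reaction proceeds.

in the forward direction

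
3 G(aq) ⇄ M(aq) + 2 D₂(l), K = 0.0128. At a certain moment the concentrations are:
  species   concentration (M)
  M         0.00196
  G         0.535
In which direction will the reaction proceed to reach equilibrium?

(D₂ is a pure liquid — omitted from Q.)
Q = [M] / [G]³ = (0.00196) / (0.535)³ = 0.0128
Q = 0.0128 = K, so the system is already at equilibrium.

at equilibrium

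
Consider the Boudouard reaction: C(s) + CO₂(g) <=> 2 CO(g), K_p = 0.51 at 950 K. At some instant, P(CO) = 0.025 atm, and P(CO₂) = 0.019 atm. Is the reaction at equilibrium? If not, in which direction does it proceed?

forward (toward products)

(C is a pure solid — omitted from Q_p.)
Q_p = P(CO)² / P(CO₂) = (0.025)² / (0.019) = 0.033
Q_p = 0.033 < K_p = 0.51, so the forward reaction proceeds.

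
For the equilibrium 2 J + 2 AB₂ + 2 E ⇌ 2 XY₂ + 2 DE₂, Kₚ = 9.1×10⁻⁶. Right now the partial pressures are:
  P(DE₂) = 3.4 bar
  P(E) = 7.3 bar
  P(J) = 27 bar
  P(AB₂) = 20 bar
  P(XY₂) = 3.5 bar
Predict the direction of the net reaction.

at equilibrium

Qₚ = P(XY₂)²·P(DE₂)² / (P(J)²·P(AB₂)²·P(E)²) = (3.5)²·(3.4)² / ((27)²·(20)²·(7.3)²) = 9.1×10⁻⁶
Qₚ = 9.1×10⁻⁶ = Kₚ, so the system is already at equilibrium.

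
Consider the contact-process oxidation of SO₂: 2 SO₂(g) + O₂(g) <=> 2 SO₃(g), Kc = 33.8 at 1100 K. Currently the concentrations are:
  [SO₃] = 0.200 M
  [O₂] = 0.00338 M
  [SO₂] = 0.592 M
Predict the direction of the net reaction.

no net change (already at equilibrium)

Qc = [SO₃]² / ([SO₂]²·[O₂]) = (0.200)² / ((0.592)²·(0.00338)) = 33.8
Qc = 33.8 = Kc, so the system is already at equilibrium.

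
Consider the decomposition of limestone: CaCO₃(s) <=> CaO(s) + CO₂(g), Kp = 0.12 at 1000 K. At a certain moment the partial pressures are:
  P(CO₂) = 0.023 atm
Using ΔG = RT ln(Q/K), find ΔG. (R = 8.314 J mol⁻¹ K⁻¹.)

(CaCO₃, CaO are pure solids — omitted from Qp.)
Qp = P(CO₂) = 0.0230
ΔG = RT ln(Qp/Kp) = (8.314 J mol⁻¹ K⁻¹)(1000 K) × ln(0.0230/0.12)
   = (8.314 kJ/mol)(-1.652) = -13.7 kJ/mol
ΔG < 0, so the forward reaction is spontaneous (proceeds forward).

ΔG = -13.7 kJ/mol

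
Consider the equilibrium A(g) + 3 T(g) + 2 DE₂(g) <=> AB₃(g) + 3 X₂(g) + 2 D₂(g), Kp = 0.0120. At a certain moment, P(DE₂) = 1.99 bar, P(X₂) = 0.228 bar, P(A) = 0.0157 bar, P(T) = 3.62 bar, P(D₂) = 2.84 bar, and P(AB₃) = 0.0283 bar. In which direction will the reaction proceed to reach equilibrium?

Qp = P(AB₃)·P(X₂)³·P(D₂)² / (P(A)·P(T)³·P(DE₂)²) = (0.0283)·(0.228)³·(2.84)² / ((0.0157)·(3.62)³·(1.99)²) = 9.17×10⁻⁴
Qp = 9.17×10⁻⁴ < Kp = 0.0120, so the forward reaction proceeds.

to the right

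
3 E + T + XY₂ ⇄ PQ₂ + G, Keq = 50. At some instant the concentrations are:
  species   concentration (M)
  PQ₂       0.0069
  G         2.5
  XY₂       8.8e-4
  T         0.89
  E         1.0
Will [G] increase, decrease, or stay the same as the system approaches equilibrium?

Q = [PQ₂]·[G] / ([E]³·[T]·[XY₂]) = (0.0069)·(2.5) / ((1.0)³·(0.89)·(8.8e-4)) = 22
Q = 22 < Keq = 50: net forward reaction.
G is a product, so it increases.

increase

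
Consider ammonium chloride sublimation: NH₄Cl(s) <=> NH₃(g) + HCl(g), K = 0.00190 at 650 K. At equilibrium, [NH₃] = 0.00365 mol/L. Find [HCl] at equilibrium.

(NH₄Cl is a pure solid — omitted from K.)
At equilibrium, K = [NH₃]·[HCl] = 0.00190.
(0.00365)·([HCl]) = 0.00190
[HCl] = 0.521 mol/L

[HCl] = 0.521 mol/L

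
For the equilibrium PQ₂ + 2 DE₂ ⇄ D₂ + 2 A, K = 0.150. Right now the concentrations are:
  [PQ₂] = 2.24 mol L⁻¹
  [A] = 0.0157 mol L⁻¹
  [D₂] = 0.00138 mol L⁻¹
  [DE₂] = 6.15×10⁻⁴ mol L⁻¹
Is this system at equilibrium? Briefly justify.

Q = [D₂]·[A]² / ([PQ₂]·[DE₂]²) = (0.00138)·(0.0157)² / ((2.24)·(6.15×10⁻⁴)²) = 0.401
Q = 0.401 > K = 0.150: net reverse reaction.

no; Q > K, reaction proceeds in reverse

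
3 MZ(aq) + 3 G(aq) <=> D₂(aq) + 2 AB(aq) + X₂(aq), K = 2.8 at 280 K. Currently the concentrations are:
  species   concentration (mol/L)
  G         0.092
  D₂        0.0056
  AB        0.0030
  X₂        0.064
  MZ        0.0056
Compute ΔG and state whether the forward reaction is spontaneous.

Q = [D₂]·[AB]²·[X₂] / ([MZ]³·[G]³) = (0.0056)·(0.0030)²·(0.064) / ((0.0056)³·(0.092)³) = 23.6
ΔG = RT ln(Q/K) = (8.314 J mol⁻¹ K⁻¹)(280 K) × ln(23.6/2.8)
   = (2.328 kJ/mol)(2.132) = 4.96 kJ/mol
ΔG > 0, so the forward reaction is non-spontaneous (proceeds in reverse).

ΔG = 4.96 kJ/mol; the forward reaction is non-spontaneous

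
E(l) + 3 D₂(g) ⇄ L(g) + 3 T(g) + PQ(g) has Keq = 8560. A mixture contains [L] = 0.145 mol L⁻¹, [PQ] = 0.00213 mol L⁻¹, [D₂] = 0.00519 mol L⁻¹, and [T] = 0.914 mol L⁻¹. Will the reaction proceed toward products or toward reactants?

in the forward direction

(E is a pure liquid — omitted from Q.)
Q = [L]·[T]³·[PQ] / [D₂]³ = (0.145)·(0.914)³·(0.00213) / (0.00519)³ = 1690
Q = 1690 < Keq = 8560, so the forward reaction proceeds.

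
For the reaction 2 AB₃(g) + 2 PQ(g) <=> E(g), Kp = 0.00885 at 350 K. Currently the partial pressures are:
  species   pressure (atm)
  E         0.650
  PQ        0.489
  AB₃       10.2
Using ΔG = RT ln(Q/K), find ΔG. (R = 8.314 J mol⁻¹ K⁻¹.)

Qp = P(E) / (P(AB₃)²·P(PQ)²) = (0.650) / ((10.2)²·(0.489)²) = 0.0261
ΔG = RT ln(Qp/Kp) = (8.314 J mol⁻¹ K⁻¹)(350 K) × ln(0.0261/0.00885)
   = (2.910 kJ/mol)(1.082) = 3.15 kJ/mol
ΔG > 0, so the forward reaction is non-spontaneous (proceeds in reverse).

ΔG = 3.15 kJ/mol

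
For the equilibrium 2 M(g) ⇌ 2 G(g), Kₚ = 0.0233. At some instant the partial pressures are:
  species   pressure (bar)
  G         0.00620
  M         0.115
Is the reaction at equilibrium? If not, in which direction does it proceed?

to the right

Qₚ = P(G)² / P(M)² = (0.00620)² / (0.115)² = 0.00291
Qₚ = 0.00291 < Kₚ = 0.0233, so the forward reaction proceeds.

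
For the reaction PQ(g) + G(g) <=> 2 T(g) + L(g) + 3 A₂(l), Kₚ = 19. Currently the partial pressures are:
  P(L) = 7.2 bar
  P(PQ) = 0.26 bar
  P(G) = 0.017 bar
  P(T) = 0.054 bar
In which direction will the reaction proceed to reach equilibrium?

(A₂ is a pure liquid — omitted from Qₚ.)
Qₚ = P(T)²·P(L) / (P(PQ)·P(G)) = (0.054)²·(7.2) / ((0.26)·(0.017)) = 4.8
Qₚ = 4.8 < Kₚ = 19, so the forward reaction proceeds.

forward (toward products)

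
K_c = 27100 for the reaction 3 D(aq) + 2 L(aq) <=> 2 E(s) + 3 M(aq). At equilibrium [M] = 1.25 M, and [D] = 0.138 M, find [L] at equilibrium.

(E is a pure solid — omitted from K_c.)
At equilibrium, K_c = [M]³ / ([D]³·[L]²) = 27100.
(1.25)³ / ((0.138)³·([L])²) = 27100
[L]² = 0.0274 ⇒ [L] = 0.166 M

[L] = 0.166 M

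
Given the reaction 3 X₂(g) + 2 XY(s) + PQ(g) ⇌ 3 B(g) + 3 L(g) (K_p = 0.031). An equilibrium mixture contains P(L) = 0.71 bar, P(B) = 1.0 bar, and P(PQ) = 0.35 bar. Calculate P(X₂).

P(X₂) = 3.2 bar

(XY is a pure solid — omitted from K_p.)
At equilibrium, K_p = P(B)³·P(L)³ / (P(X₂)³·P(PQ)) = 0.031.
(1.0)³·(0.71)³ / ((P(X₂))³·(0.35)) = 0.031
P(X₂)³ = 33.0 ⇒ P(X₂) = 3.2 bar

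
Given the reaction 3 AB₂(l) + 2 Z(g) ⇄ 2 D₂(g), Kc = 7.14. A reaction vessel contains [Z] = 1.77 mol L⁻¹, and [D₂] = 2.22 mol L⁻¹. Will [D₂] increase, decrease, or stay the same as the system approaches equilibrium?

increase

(AB₂ is a pure liquid — omitted from Qc.)
Qc = [D₂]² / [Z]² = (2.22)² / (1.77)² = 1.57
Qc = 1.57 < Kc = 7.14: net forward reaction.
D₂ is a product, so it increases.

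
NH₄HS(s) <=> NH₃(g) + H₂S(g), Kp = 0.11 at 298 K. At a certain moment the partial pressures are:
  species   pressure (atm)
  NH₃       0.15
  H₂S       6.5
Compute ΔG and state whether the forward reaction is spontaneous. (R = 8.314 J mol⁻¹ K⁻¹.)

(NH₄HS is a pure solid — omitted from Qp.)
Qp = P(NH₃)·P(H₂S) = (0.15)·(6.5) = 0.975
ΔG = RT ln(Qp/Kp) = (8.314 J mol⁻¹ K⁻¹)(298 K) × ln(0.975/0.11)
   = (2.478 kJ/mol)(2.182) = 5.41 kJ/mol
ΔG > 0, so the forward reaction is non-spontaneous (proceeds in reverse).

ΔG = 5.41 kJ/mol; the forward reaction is non-spontaneous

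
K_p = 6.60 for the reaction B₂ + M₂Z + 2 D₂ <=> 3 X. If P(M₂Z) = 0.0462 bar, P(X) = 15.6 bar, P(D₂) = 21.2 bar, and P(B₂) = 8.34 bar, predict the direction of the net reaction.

toward reactants

Q_p = P(X)³ / (P(B₂)·P(M₂Z)·P(D₂)²) = (15.6)³ / ((8.34)·(0.0462)·(21.2)²) = 21.9
Q_p = 21.9 > K_p = 6.60, so the reverse reaction proceeds.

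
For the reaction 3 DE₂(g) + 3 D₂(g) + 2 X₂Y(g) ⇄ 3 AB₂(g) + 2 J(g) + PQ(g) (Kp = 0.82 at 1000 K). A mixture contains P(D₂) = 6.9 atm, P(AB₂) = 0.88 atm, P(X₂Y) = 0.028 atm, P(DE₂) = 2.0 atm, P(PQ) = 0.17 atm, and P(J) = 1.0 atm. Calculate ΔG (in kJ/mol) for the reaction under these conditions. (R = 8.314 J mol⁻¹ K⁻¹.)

ΔG = -22.3 kJ/mol

Qp = P(AB₂)³·P(J)²·P(PQ) / (P(DE₂)³·P(D₂)³·P(X₂Y)²) = (0.88)³·(1.0)²·(0.17) / ((2.0)³·(6.9)³·(0.028)²) = 0.0562
ΔG = RT ln(Qp/Kp) = (8.314 J mol⁻¹ K⁻¹)(1000 K) × ln(0.0562/0.82)
   = (8.314 kJ/mol)(-2.680) = -22.3 kJ/mol
ΔG < 0, so the forward reaction is spontaneous (proceeds forward).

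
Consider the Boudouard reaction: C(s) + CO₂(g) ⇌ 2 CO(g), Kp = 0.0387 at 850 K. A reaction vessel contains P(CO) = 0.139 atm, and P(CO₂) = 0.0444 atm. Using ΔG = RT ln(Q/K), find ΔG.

(C is a pure solid — omitted from Qp.)
Qp = P(CO)² / P(CO₂) = (0.139)² / (0.0444) = 0.435
ΔG = RT ln(Qp/Kp) = (8.314 J mol⁻¹ K⁻¹)(850 K) × ln(0.435/0.0387)
   = (7.067 kJ/mol)(2.420) = 17.1 kJ/mol
ΔG > 0, so the forward reaction is non-spontaneous (proceeds in reverse).

ΔG = 17.1 kJ/mol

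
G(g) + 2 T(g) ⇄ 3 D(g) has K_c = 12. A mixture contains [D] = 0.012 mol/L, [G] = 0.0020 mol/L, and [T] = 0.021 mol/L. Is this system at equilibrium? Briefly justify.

no; Q < K, reaction proceeds forward

Q_c = [D]³ / ([G]·[T]²) = (0.012)³ / ((0.0020)·(0.021)²) = 2.0
Q_c = 2.0 < K_c = 12: net forward reaction.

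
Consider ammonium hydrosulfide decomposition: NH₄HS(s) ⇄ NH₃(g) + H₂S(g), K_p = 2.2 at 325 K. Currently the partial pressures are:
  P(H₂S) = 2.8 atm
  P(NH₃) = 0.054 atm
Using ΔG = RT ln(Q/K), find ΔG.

(NH₄HS is a pure solid — omitted from Q_p.)
Q_p = P(NH₃)·P(H₂S) = (0.054)·(2.8) = 0.151
ΔG = RT ln(Q_p/K_p) = (8.314 J mol⁻¹ K⁻¹)(325 K) × ln(0.151/2.2)
   = (2.702 kJ/mol)(-2.679) = -7.24 kJ/mol
ΔG < 0, so the forward reaction is spontaneous (proceeds forward).

ΔG = -7.24 kJ/mol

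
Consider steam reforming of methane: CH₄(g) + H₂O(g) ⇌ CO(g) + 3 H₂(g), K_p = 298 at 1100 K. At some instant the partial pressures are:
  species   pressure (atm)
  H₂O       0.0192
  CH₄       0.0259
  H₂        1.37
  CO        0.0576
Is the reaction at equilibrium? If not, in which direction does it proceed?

at equilibrium

Q_p = P(CO)·P(H₂)³ / (P(CH₄)·P(H₂O)) = (0.0576)·(1.37)³ / ((0.0259)·(0.0192)) = 298
Q_p = 298 = K_p, so the system is already at equilibrium.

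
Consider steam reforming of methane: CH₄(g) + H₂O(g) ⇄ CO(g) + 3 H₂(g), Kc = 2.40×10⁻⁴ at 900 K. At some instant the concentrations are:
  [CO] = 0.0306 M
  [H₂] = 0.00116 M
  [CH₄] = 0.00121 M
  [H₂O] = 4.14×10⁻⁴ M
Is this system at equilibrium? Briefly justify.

no; Q < K, reaction proceeds forward

Qc = [CO]·[H₂]³ / ([CH₄]·[H₂O]) = (0.0306)·(0.00116)³ / ((0.00121)·(4.14×10⁻⁴)) = 9.53×10⁻⁵
Qc = 9.53×10⁻⁵ < Kc = 2.40×10⁻⁴: net forward reaction.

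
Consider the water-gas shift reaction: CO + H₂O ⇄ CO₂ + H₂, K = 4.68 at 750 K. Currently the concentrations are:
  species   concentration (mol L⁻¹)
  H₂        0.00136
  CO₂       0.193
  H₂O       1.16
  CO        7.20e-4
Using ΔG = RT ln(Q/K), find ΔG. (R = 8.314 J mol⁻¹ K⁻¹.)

Q = [CO₂]·[H₂] / ([CO]·[H₂O]) = (0.193)·(0.00136) / ((7.20e-4)·(1.16)) = 0.314
ΔG = RT ln(Q/K) = (8.314 J mol⁻¹ K⁻¹)(750 K) × ln(0.314/4.68)
   = (6.236 kJ/mol)(-2.702) = -16.8 kJ/mol
ΔG < 0, so the forward reaction is spontaneous (proceeds forward).

ΔG = -16.8 kJ/mol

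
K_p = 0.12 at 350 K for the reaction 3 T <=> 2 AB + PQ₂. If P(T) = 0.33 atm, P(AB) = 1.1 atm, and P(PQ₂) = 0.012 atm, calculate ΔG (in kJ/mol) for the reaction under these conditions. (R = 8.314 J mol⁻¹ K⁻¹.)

Q_p = P(AB)²·P(PQ₂) / P(T)³ = (1.1)²·(0.012) / (0.33)³ = 0.404
ΔG = RT ln(Q_p/K_p) = (8.314 J mol⁻¹ K⁻¹)(350 K) × ln(0.404/0.12)
   = (2.910 kJ/mol)(1.214) = 3.53 kJ/mol
ΔG > 0, so the forward reaction is non-spontaneous (proceeds in reverse).

ΔG = 3.53 kJ/mol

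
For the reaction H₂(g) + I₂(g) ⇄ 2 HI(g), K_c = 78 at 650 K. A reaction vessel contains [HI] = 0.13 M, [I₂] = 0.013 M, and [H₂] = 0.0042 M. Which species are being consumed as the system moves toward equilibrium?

HI (products)

Q_c = [HI]² / ([H₂]·[I₂]) = (0.13)² / ((0.0042)·(0.013)) = 310
Q_c = 310 > K_c = 78: net reverse reaction.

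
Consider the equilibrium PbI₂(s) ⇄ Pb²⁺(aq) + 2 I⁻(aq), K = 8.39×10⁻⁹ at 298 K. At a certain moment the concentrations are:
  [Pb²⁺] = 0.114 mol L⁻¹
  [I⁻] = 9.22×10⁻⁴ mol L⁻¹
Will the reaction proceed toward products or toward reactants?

to the left

(PbI₂ is a pure solid — omitted from Q.)
Q = [Pb²⁺]·[I⁻]² = (0.114)·(9.22×10⁻⁴)² = 9.69×10⁻⁸
Q = 9.69×10⁻⁸ > K = 8.39×10⁻⁹, so the reverse reaction proceeds.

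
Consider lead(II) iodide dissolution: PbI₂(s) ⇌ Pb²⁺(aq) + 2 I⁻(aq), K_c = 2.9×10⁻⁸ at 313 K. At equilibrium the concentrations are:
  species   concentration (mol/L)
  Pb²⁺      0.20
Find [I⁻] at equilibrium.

(PbI₂ is a pure solid — omitted from K_c.)
At equilibrium, K_c = [Pb²⁺]·[I⁻]² = 2.9×10⁻⁸.
(0.20)·([I⁻])² = 2.9×10⁻⁸
[I⁻]² = 1.45×10⁻⁷ ⇒ [I⁻] = 3.8×10⁻⁴ mol/L

[I⁻] = 3.8×10⁻⁴ mol/L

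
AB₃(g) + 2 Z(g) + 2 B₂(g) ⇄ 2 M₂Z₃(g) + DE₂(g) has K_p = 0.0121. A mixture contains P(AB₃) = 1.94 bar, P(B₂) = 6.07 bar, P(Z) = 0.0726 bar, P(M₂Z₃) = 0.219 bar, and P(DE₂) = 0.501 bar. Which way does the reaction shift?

in the reverse direction

Q_p = P(M₂Z₃)²·P(DE₂) / (P(AB₃)·P(Z)²·P(B₂)²) = (0.219)²·(0.501) / ((1.94)·(0.0726)²·(6.07)²) = 0.0638
Q_p = 0.0638 > K_p = 0.0121, so the reverse reaction proceeds.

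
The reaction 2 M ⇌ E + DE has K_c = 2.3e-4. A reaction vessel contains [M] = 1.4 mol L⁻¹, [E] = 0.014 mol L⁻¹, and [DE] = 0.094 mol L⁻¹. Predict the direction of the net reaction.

Q_c = [E]·[DE] / [M]² = (0.014)·(0.094) / (1.4)² = 6.7e-4
Q_c = 6.7e-4 > K_c = 2.3e-4, so the reverse reaction proceeds.

reverse (toward reactants)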